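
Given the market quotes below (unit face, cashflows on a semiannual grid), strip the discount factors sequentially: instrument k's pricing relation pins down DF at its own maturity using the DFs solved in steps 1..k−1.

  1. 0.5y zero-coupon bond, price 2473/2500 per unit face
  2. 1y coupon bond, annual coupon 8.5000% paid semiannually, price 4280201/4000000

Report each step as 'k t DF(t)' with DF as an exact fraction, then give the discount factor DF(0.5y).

1 1/2 2473/2500
2 1 9861/10000
DF(0.5y) = 2473/2500 ≈ 0.989200

step 1 [0.5y] zero: DF = P = 2473/2500 ≈ 0.989200
step 2 [1y] bond c/2=17/400: DF=(4280201/4000000 − 17/400·(0.989200))/(1+17/400) = 9861/10000 ≈ 0.986100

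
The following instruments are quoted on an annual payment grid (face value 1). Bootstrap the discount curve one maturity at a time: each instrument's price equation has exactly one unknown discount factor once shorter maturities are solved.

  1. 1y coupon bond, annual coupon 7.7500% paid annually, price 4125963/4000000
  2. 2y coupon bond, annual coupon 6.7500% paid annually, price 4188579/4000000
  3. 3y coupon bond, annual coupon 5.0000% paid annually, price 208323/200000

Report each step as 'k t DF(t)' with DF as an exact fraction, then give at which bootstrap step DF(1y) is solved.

1 1 9573/10000
2 2 2301/2500
3 3 4513/5000
DF(1y) is solved at step 1

step 1 [1y] bond c/1=31/400: DF=(4125963/4000000 − 31/400·(0))/(1+31/400) = 9573/10000 ≈ 0.957300
step 2 [2y] bond c/1=27/400: DF=(4188579/4000000 − 27/400·(0.957300))/(1+27/400) = 2301/2500 ≈ 0.920400
step 3 [3y] bond c/1=1/20: DF=(208323/200000 − 1/20·(0.957300+0.920400))/(1+1/20) = 4513/5000 ≈ 0.902600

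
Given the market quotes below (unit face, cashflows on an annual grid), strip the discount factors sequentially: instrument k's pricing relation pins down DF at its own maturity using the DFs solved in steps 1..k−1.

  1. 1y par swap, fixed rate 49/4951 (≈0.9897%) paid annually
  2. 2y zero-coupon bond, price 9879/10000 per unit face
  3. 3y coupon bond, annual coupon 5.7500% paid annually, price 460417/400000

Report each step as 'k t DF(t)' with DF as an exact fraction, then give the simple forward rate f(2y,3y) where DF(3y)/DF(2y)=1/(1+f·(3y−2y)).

step 1 [1y] swap r/1=49/4951: DF=(1 − 49/4951·(0))/(1+49/4951) = 4951/5000 ≈ 0.990200
step 2 [2y] zero: DF = P = 9879/10000 ≈ 0.987900
step 3 [3y] bond c/1=23/400: DF=(460417/400000 − 23/400·(0.990200+0.987900))/(1+23/400) = 9809/10000 ≈ 0.980900

1 1 4951/5000
2 2 9879/10000
3 3 9809/10000
f(2y,3y) = ((9879/10000)/(9809/10000) − 1)/(1) = 70/9809 ≈ 0.7136%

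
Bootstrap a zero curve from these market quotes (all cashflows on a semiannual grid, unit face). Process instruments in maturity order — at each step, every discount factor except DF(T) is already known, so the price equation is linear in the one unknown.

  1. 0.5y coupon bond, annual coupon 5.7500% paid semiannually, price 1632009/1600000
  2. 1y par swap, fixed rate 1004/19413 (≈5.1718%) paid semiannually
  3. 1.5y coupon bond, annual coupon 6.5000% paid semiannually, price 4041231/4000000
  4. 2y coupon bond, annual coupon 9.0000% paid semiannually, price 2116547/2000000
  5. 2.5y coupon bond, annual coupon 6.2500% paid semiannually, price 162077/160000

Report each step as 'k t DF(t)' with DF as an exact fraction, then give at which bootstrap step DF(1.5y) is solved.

1 1/2 1983/2000
2 1 4749/5000
3 3/2 4587/5000
4 2 556/625
5 5/2 8687/10000
DF(1.5y) is solved at step 3

step 1 [0.5y] bond c/2=23/800: DF=(1632009/1600000 − 23/800·(0))/(1+23/800) = 1983/2000 ≈ 0.991500
step 2 [1y] swap r/2=502/19413: DF=(1 − 502/19413·(0.991500))/(1+502/19413) = 4749/5000 ≈ 0.949800
step 3 [1.5y] bond c/2=13/400: DF=(4041231/4000000 − 13/400·(0.991500+0.949800))/(1+13/400) = 4587/5000 ≈ 0.917400
step 4 [2y] bond c/2=9/200: DF=(2116547/2000000 − 9/200·(0.991500+0.949800+0.917400))/(1+9/200) = 556/625 ≈ 0.889600
step 5 [2.5y] bond c/2=1/32: DF=(162077/160000 − 1/32·(0.991500+0.949800+0.917400+0.889600))/(1+1/32) = 8687/10000 ≈ 0.868700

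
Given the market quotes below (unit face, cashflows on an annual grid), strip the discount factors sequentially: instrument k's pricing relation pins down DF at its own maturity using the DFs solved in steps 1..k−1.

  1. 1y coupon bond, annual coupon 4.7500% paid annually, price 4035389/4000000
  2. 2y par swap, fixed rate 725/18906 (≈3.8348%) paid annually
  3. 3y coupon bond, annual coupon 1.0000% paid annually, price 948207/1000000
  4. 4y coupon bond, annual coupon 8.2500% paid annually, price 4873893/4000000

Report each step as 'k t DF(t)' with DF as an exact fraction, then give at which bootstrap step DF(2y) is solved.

1 1 9631/10000
2 2 371/400
3 3 9201/10000
4 4 4557/5000
DF(2y) is solved at step 2

step 1 [1y] bond c/1=19/400: DF=(4035389/4000000 − 19/400·(0))/(1+19/400) = 9631/10000 ≈ 0.963100
step 2 [2y] swap r/1=725/18906: DF=(1 − 725/18906·(0.963100))/(1+725/18906) = 371/400 ≈ 0.927500
step 3 [3y] bond c/1=1/100: DF=(948207/1000000 − 1/100·(0.963100+0.927500))/(1+1/100) = 9201/10000 ≈ 0.920100
step 4 [4y] bond c/1=33/400: DF=(4873893/4000000 − 33/400·(0.963100+0.927500+0.920100))/(1+33/400) = 4557/5000 ≈ 0.911400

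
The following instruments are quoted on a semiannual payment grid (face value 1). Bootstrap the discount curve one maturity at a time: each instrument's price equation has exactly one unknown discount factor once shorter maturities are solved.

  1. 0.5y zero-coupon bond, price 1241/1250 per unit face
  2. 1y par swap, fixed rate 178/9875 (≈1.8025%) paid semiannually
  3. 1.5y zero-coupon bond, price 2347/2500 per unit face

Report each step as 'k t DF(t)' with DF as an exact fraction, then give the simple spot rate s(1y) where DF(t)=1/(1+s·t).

step 1 [0.5y] zero: DF = P = 1241/1250 ≈ 0.992800
step 2 [1y] swap r/2=89/9875: DF=(1 − 89/9875·(0.992800))/(1+89/9875) = 4911/5000 ≈ 0.982200
step 3 [1.5y] zero: DF = P = 2347/2500 ≈ 0.938800

1 1/2 1241/1250
2 1 4911/5000
3 3/2 2347/2500
s(1y) = (1/(4911/5000) − 1)/(1) = 89/4911 ≈ 1.8123%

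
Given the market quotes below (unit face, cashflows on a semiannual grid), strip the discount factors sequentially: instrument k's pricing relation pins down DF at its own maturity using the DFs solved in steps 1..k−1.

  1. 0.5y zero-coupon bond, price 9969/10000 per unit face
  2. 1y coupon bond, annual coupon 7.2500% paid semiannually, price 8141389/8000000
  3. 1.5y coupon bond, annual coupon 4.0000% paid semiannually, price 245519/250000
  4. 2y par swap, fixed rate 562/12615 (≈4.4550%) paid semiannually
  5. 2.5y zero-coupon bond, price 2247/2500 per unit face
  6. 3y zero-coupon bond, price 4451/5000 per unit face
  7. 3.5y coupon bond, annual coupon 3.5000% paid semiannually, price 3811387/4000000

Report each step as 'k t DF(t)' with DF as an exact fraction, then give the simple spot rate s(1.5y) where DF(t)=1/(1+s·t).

step 1 [0.5y] zero: DF = P = 9969/10000 ≈ 0.996900
step 2 [1y] bond c/2=29/800: DF=(8141389/8000000 − 29/800·(0.996900))/(1+29/800) = 592/625 ≈ 0.947200
step 3 [1.5y] bond c/2=1/50: DF=(245519/250000 − 1/50·(0.996900+0.947200))/(1+1/50) = 9247/10000 ≈ 0.924700
step 4 [2y] swap r/2=281/12615: DF=(1 − 281/12615·(0.996900+0.947200+0.924700))/(1+281/12615) = 9157/10000 ≈ 0.915700
step 5 [2.5y] zero: DF = P = 2247/2500 ≈ 0.898800
step 6 [3y] zero: DF = P = 4451/5000 ≈ 0.890200
step 7 [3.5y] bond c/2=7/400: DF=(3811387/4000000 − 7/400·(0.996900+0.947200+0.924700+0.915700+0.898800+0.890200))/(1+7/400) = 4203/5000 ≈ 0.840600

1 1/2 9969/10000
2 1 592/625
3 3/2 9247/10000
4 2 9157/10000
5 5/2 2247/2500
6 3 4451/5000
7 7/2 4203/5000
s(1.5y) = (1/(9247/10000) − 1)/(3/2) = 502/9247 ≈ 5.4288%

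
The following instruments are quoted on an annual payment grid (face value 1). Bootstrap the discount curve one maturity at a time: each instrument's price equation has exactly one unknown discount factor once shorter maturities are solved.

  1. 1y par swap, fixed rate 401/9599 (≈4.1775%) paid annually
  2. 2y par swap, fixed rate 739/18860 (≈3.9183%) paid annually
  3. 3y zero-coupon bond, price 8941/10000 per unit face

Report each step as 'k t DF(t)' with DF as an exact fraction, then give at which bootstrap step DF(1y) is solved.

1 1 9599/10000
2 2 9261/10000
3 3 8941/10000
DF(1y) is solved at step 1

step 1 [1y] swap r/1=401/9599: DF=(1 − 401/9599·(0))/(1+401/9599) = 9599/10000 ≈ 0.959900
step 2 [2y] swap r/1=739/18860: DF=(1 − 739/18860·(0.959900))/(1+739/18860) = 9261/10000 ≈ 0.926100
step 3 [3y] zero: DF = P = 8941/10000 ≈ 0.894100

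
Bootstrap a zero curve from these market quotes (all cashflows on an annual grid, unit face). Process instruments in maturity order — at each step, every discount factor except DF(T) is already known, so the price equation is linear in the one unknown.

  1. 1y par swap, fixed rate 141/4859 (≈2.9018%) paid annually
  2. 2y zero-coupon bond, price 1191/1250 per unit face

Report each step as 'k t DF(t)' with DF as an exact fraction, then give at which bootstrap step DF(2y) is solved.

1 1 4859/5000
2 2 1191/1250
DF(2y) is solved at step 2

step 1 [1y] swap r/1=141/4859: DF=(1 − 141/4859·(0))/(1+141/4859) = 4859/5000 ≈ 0.971800
step 2 [2y] zero: DF = P = 1191/1250 ≈ 0.952800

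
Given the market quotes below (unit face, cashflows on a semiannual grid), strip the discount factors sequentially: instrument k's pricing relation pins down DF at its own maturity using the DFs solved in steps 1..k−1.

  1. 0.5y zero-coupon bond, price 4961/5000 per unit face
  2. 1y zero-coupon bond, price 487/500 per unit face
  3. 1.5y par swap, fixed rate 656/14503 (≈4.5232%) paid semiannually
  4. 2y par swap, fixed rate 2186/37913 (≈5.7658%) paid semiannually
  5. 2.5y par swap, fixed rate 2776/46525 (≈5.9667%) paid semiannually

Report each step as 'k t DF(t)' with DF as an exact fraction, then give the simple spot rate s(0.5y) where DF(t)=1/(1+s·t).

1 1/2 4961/5000
2 1 487/500
3 3/2 584/625
4 2 8907/10000
5 5/2 2153/2500
s(0.5y) = (1/(4961/5000) − 1)/(1/2) = 78/4961 ≈ 1.5723%

step 1 [0.5y] zero: DF = P = 4961/5000 ≈ 0.992200
step 2 [1y] zero: DF = P = 487/500 ≈ 0.974000
step 3 [1.5y] swap r/2=328/14503: DF=(1 − 328/14503·(0.992200+0.974000))/(1+328/14503) = 584/625 ≈ 0.934400
step 4 [2y] swap r/2=1093/37913: DF=(1 − 1093/37913·(0.992200+0.974000+0.934400))/(1+1093/37913) = 8907/10000 ≈ 0.890700
step 5 [2.5y] swap r/2=1388/46525: DF=(1 − 1388/46525·(0.992200+0.974000+0.934400+0.890700))/(1+1388/46525) = 2153/2500 ≈ 0.861200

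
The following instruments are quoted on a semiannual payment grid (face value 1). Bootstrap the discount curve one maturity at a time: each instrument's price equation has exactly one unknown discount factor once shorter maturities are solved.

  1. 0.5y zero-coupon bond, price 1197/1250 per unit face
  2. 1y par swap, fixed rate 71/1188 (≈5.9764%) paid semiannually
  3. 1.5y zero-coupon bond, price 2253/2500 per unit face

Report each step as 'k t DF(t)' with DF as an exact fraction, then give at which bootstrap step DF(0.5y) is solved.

1 1/2 1197/1250
2 1 1179/1250
3 3/2 2253/2500
DF(0.5y) is solved at step 1

step 1 [0.5y] zero: DF = P = 1197/1250 ≈ 0.957600
step 2 [1y] swap r/2=71/2376: DF=(1 − 71/2376·(0.957600))/(1+71/2376) = 1179/1250 ≈ 0.943200
step 3 [1.5y] zero: DF = P = 2253/2500 ≈ 0.901200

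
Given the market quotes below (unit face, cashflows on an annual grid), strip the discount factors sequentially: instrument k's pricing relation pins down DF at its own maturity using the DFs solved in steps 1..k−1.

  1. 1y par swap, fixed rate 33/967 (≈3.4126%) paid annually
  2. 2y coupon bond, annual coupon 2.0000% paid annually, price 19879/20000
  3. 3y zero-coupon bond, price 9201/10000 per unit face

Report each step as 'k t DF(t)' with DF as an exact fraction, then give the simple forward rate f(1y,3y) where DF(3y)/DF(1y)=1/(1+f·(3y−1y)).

1 1 967/1000
2 2 1911/2000
3 3 9201/10000
f(1y,3y) = ((967/1000)/(9201/10000) − 1)/(2) = 469/18402 ≈ 2.5486%

step 1 [1y] swap r/1=33/967: DF=(1 − 33/967·(0))/(1+33/967) = 967/1000 ≈ 0.967000
step 2 [2y] bond c/1=1/50: DF=(19879/20000 − 1/50·(0.967000))/(1+1/50) = 1911/2000 ≈ 0.955500
step 3 [3y] zero: DF = P = 9201/10000 ≈ 0.920100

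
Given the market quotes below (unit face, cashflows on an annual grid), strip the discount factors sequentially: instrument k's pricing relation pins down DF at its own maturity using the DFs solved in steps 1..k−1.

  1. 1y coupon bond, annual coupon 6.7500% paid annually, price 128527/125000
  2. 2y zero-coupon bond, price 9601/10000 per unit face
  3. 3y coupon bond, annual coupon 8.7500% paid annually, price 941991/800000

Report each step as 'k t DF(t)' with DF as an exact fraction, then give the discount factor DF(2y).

step 1 [1y] bond c/1=27/400: DF=(128527/125000 − 27/400·(0))/(1+27/400) = 602/625 ≈ 0.963200
step 2 [2y] zero: DF = P = 9601/10000 ≈ 0.960100
step 3 [3y] bond c/1=7/80: DF=(941991/800000 − 7/80·(0.963200+0.960100))/(1+7/80) = 116/125 ≈ 0.928000

1 1 602/625
2 2 9601/10000
3 3 116/125
DF(2y) = 9601/10000 ≈ 0.960100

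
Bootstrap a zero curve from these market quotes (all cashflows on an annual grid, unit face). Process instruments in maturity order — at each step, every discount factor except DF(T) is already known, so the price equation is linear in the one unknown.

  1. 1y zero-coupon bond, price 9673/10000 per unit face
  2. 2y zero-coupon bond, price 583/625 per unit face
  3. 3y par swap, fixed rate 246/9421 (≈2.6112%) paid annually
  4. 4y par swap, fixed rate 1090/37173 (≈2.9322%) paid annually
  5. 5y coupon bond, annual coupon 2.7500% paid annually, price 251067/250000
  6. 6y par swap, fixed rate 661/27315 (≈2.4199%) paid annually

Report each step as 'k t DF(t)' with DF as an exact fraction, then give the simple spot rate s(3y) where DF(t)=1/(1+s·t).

1 1 9673/10000
2 2 583/625
3 3 4631/5000
4 4 891/1000
5 5 8779/10000
6 6 4339/5000
s(3y) = (1/(4631/5000) − 1)/(3) = 123/4631 ≈ 2.6560%

step 1 [1y] zero: DF = P = 9673/10000 ≈ 0.967300
step 2 [2y] zero: DF = P = 583/625 ≈ 0.932800
step 3 [3y] swap r/1=246/9421: DF=(1 − 246/9421·(0.967300+0.932800))/(1+246/9421) = 4631/5000 ≈ 0.926200
step 4 [4y] swap r/1=1090/37173: DF=(1 − 1090/37173·(0.967300+0.932800+0.926200))/(1+1090/37173) = 891/1000 ≈ 0.891000
step 5 [5y] bond c/1=11/400: DF=(251067/250000 − 11/400·(0.967300+0.932800+0.926200+0.891000))/(1+11/400) = 8779/10000 ≈ 0.877900
step 6 [6y] swap r/1=661/27315: DF=(1 − 661/27315·(0.967300+0.932800+0.926200+0.891000+0.877900))/(1+661/27315) = 4339/5000 ≈ 0.867800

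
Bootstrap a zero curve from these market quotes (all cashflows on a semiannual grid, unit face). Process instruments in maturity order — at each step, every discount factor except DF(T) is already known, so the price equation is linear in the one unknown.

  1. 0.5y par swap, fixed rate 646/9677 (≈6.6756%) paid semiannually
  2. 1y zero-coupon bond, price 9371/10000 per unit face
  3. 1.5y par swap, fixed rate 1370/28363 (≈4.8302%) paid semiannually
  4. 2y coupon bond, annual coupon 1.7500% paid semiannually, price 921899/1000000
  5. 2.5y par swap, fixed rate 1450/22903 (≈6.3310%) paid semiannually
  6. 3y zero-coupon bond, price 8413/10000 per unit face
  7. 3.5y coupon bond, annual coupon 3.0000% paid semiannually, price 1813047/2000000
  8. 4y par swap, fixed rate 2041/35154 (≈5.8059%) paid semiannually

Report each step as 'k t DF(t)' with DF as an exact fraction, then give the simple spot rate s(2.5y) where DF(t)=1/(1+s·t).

step 1 [0.5y] swap r/2=323/9677: DF=(1 − 323/9677·(0))/(1+323/9677) = 9677/10000 ≈ 0.967700
step 2 [1y] zero: DF = P = 9371/10000 ≈ 0.937100
step 3 [1.5y] swap r/2=685/28363: DF=(1 − 685/28363·(0.967700+0.937100))/(1+685/28363) = 1863/2000 ≈ 0.931500
step 4 [2y] bond c/2=7/800: DF=(921899/1000000 − 7/800·(0.967700+0.937100+0.931500))/(1+7/800) = 8893/10000 ≈ 0.889300
step 5 [2.5y] swap r/2=725/22903: DF=(1 − 725/22903·(0.967700+0.937100+0.931500+0.889300))/(1+725/22903) = 171/200 ≈ 0.855000
step 6 [3y] zero: DF = P = 8413/10000 ≈ 0.841300
step 7 [3.5y] bond c/2=3/200: DF=(1813047/2000000 − 3/200·(0.967700+0.937100+0.931500+0.889300+0.855000+0.841300))/(1+3/200) = 813/1000 ≈ 0.813000
step 8 [4y] swap r/2=2041/70308: DF=(1 − 2041/70308·(0.967700+0.937100+0.931500+0.889300+0.855000+0.841300+0.813000))/(1+2041/70308) = 7959/10000 ≈ 0.795900

1 1/2 9677/10000
2 1 9371/10000
3 3/2 1863/2000
4 2 8893/10000
5 5/2 171/200
6 3 8413/10000
7 7/2 813/1000
8 4 7959/10000
s(2.5y) = (1/(171/200) − 1)/(5/2) = 58/855 ≈ 6.7836%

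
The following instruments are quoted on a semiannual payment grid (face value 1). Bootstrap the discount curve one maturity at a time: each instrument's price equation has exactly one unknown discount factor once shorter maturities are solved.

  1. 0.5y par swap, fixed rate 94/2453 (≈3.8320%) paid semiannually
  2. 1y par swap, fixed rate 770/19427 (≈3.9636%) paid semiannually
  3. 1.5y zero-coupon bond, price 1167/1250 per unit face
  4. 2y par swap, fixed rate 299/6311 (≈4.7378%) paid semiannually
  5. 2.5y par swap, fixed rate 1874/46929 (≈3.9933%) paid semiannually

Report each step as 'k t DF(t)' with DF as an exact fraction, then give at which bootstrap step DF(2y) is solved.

step 1 [0.5y] swap r/2=47/2453: DF=(1 − 47/2453·(0))/(1+47/2453) = 2453/2500 ≈ 0.981200
step 2 [1y] swap r/2=385/19427: DF=(1 − 385/19427·(0.981200))/(1+385/19427) = 1923/2000 ≈ 0.961500
step 3 [1.5y] zero: DF = P = 1167/1250 ≈ 0.933600
step 4 [2y] swap r/2=299/12622: DF=(1 − 299/12622·(0.981200+0.961500+0.933600))/(1+299/12622) = 9103/10000 ≈ 0.910300
step 5 [2.5y] swap r/2=937/46929: DF=(1 − 937/46929·(0.981200+0.961500+0.933600+0.910300))/(1+937/46929) = 9063/10000 ≈ 0.906300

1 1/2 2453/2500
2 1 1923/2000
3 3/2 1167/1250
4 2 9103/10000
5 5/2 9063/10000
DF(2y) is solved at step 4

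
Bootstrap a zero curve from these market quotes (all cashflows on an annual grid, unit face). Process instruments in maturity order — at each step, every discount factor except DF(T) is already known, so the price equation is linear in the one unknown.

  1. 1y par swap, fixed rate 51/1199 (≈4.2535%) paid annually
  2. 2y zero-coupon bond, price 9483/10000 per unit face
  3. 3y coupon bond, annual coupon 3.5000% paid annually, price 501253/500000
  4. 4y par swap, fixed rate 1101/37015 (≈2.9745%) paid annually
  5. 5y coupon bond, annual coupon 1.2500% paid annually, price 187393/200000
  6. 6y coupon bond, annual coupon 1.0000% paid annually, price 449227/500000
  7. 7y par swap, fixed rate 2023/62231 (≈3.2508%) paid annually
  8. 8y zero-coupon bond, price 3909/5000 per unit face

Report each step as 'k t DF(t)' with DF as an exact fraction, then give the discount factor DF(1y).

step 1 [1y] swap r/1=51/1199: DF=(1 − 51/1199·(0))/(1+51/1199) = 1199/1250 ≈ 0.959200
step 2 [2y] zero: DF = P = 9483/10000 ≈ 0.948300
step 3 [3y] bond c/1=7/200: DF=(501253/500000 − 7/200·(0.959200+0.948300))/(1+7/200) = 9041/10000 ≈ 0.904100
step 4 [4y] swap r/1=1101/37015: DF=(1 − 1101/37015·(0.959200+0.948300+0.904100))/(1+1101/37015) = 8899/10000 ≈ 0.889900
step 5 [5y] bond c/1=1/80: DF=(187393/200000 − 1/80·(0.959200+0.948300+0.904100+0.889900))/(1+1/80) = 8797/10000 ≈ 0.879700
step 6 [6y] bond c/1=1/100: DF=(449227/500000 − 1/100·(0.959200+0.948300+0.904100+0.889900+0.879700))/(1+1/100) = 4221/5000 ≈ 0.844200
step 7 [7y] swap r/1=2023/62231: DF=(1 − 2023/62231·(0.959200+0.948300+0.904100+0.889900+0.879700+0.844200))/(1+2023/62231) = 7977/10000 ≈ 0.797700
step 8 [8y] zero: DF = P = 3909/5000 ≈ 0.781800

1 1 1199/1250
2 2 9483/10000
3 3 9041/10000
4 4 8899/10000
5 5 8797/10000
6 6 4221/5000
7 7 7977/10000
8 8 3909/5000
DF(1y) = 1199/1250 ≈ 0.959200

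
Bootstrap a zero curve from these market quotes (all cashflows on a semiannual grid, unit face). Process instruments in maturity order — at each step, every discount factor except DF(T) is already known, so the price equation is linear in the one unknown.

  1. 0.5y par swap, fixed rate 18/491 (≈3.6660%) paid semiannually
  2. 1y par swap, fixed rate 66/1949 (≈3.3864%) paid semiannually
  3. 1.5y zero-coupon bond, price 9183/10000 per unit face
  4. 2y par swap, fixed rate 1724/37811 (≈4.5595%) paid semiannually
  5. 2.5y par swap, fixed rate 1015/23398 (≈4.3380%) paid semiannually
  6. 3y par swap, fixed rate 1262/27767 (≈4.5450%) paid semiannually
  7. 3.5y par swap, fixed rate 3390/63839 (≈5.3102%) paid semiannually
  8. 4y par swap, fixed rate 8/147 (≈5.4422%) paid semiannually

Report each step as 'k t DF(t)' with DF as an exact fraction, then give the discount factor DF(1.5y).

1 1/2 491/500
2 1 967/1000
3 3/2 9183/10000
4 2 4569/5000
5 5/2 1797/2000
6 3 4369/5000
7 7/2 1661/2000
8 4 2011/2500
DF(1.5y) = 9183/10000 ≈ 0.918300

step 1 [0.5y] swap r/2=9/491: DF=(1 − 9/491·(0))/(1+9/491) = 491/500 ≈ 0.982000
step 2 [1y] swap r/2=33/1949: DF=(1 − 33/1949·(0.982000))/(1+33/1949) = 967/1000 ≈ 0.967000
step 3 [1.5y] zero: DF = P = 9183/10000 ≈ 0.918300
step 4 [2y] swap r/2=862/37811: DF=(1 − 862/37811·(0.982000+0.967000+0.918300))/(1+862/37811) = 4569/5000 ≈ 0.913800
step 5 [2.5y] swap r/2=1015/46796: DF=(1 − 1015/46796·(0.982000+0.967000+0.918300+0.913800))/(1+1015/46796) = 1797/2000 ≈ 0.898500
step 6 [3y] swap r/2=631/27767: DF=(1 − 631/27767·(0.982000+0.967000+0.918300+0.913800+0.898500))/(1+631/27767) = 4369/5000 ≈ 0.873800
step 7 [3.5y] swap r/2=1695/63839: DF=(1 − 1695/63839·(0.982000+0.967000+0.918300+0.913800+0.898500+0.873800))/(1+1695/63839) = 1661/2000 ≈ 0.830500
step 8 [4y] swap r/2=4/147: DF=(1 − 4/147·(0.982000+0.967000+0.918300+0.913800+0.898500+0.873800+0.830500))/(1+4/147) = 2011/2500 ≈ 0.804400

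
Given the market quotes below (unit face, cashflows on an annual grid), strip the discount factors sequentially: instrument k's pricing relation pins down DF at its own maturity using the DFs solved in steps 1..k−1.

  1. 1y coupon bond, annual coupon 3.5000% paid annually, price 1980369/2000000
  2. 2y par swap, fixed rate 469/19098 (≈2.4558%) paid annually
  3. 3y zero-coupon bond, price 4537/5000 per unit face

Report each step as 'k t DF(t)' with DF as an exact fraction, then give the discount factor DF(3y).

1 1 9567/10000
2 2 9531/10000
3 3 4537/5000
DF(3y) = 4537/5000 ≈ 0.907400

step 1 [1y] bond c/1=7/200: DF=(1980369/2000000 − 7/200·(0))/(1+7/200) = 9567/10000 ≈ 0.956700
step 2 [2y] swap r/1=469/19098: DF=(1 − 469/19098·(0.956700))/(1+469/19098) = 9531/10000 ≈ 0.953100
step 3 [3y] zero: DF = P = 4537/5000 ≈ 0.907400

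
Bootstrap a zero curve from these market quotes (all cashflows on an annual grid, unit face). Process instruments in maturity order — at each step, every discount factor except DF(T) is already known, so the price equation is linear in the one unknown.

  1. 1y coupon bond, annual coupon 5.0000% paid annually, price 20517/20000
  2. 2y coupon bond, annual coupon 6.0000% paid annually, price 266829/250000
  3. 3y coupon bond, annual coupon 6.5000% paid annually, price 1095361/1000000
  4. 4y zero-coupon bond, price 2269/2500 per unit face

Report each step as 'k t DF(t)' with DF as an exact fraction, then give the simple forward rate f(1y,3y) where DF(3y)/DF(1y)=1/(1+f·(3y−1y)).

step 1 [1y] bond c/1=1/20: DF=(20517/20000 − 1/20·(0))/(1+1/20) = 977/1000 ≈ 0.977000
step 2 [2y] bond c/1=3/50: DF=(266829/250000 − 3/50·(0.977000))/(1+3/50) = 2379/2500 ≈ 0.951600
step 3 [3y] bond c/1=13/200: DF=(1095361/1000000 − 13/200·(0.977000+0.951600))/(1+13/200) = 2277/2500 ≈ 0.910800
step 4 [4y] zero: DF = P = 2269/2500 ≈ 0.907600

1 1 977/1000
2 2 2379/2500
3 3 2277/2500
4 4 2269/2500
f(1y,3y) = ((977/1000)/(2277/2500) − 1)/(2) = 331/9108 ≈ 3.6342%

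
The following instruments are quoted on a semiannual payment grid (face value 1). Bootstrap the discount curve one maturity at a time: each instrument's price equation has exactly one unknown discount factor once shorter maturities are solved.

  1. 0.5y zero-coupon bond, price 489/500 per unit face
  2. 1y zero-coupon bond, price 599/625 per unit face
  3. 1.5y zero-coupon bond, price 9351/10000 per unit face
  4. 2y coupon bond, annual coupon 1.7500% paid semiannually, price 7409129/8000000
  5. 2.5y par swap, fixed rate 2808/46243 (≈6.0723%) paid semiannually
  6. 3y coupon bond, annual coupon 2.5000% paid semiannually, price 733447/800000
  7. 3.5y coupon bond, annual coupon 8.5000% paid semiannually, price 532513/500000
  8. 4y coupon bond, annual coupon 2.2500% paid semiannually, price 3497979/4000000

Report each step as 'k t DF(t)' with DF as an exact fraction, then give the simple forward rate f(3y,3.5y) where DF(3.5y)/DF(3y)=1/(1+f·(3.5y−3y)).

1 1/2 489/500
2 1 599/625
3 3/2 9351/10000
4 2 2233/2500
5 5/2 2149/2500
6 3 2121/2500
7 7/2 1597/2000
8 4 159/200
f(3y,3.5y) = ((2121/2500)/(1597/2000) − 1)/(1/2) = 998/7985 ≈ 12.4984%

step 1 [0.5y] zero: DF = P = 489/500 ≈ 0.978000
step 2 [1y] zero: DF = P = 599/625 ≈ 0.958400
step 3 [1.5y] zero: DF = P = 9351/10000 ≈ 0.935100
step 4 [2y] bond c/2=7/800: DF=(7409129/8000000 − 7/800·(0.978000+0.958400+0.935100))/(1+7/800) = 2233/2500 ≈ 0.893200
step 5 [2.5y] swap r/2=1404/46243: DF=(1 − 1404/46243·(0.978000+0.958400+0.935100+0.893200))/(1+1404/46243) = 2149/2500 ≈ 0.859600
step 6 [3y] bond c/2=1/80: DF=(733447/800000 − 1/80·(0.978000+0.958400+0.935100+0.893200+0.859600))/(1+1/80) = 2121/2500 ≈ 0.848400
step 7 [3.5y] bond c/2=17/400: DF=(532513/500000 − 17/400·(0.978000+0.958400+0.935100+0.893200+0.859600+0.848400))/(1+17/400) = 1597/2000 ≈ 0.798500
step 8 [4y] bond c/2=9/800: DF=(3497979/4000000 − 9/800·(0.978000+0.958400+0.935100+0.893200+0.859600+0.848400+0.798500))/(1+9/800) = 159/200 ≈ 0.795000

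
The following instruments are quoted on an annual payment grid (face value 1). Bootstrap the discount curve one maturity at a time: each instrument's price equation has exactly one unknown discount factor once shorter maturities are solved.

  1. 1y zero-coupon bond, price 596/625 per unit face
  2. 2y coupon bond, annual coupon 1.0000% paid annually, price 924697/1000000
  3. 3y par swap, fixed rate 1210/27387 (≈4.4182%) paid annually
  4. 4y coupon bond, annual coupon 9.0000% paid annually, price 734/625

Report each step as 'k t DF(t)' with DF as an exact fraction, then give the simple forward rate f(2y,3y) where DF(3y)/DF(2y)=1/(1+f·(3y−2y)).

1 1 596/625
2 2 9061/10000
3 3 879/1000
4 4 8513/10000
f(2y,3y) = ((9061/10000)/(879/1000) − 1)/(1) = 271/8790 ≈ 3.0830%

step 1 [1y] zero: DF = P = 596/625 ≈ 0.953600
step 2 [2y] bond c/1=1/100: DF=(924697/1000000 − 1/100·(0.953600))/(1+1/100) = 9061/10000 ≈ 0.906100
step 3 [3y] swap r/1=1210/27387: DF=(1 − 1210/27387·(0.953600+0.906100))/(1+1210/27387) = 879/1000 ≈ 0.879000
step 4 [4y] bond c/1=9/100: DF=(734/625 − 9/100·(0.953600+0.906100+0.879000))/(1+9/100) = 8513/10000 ≈ 0.851300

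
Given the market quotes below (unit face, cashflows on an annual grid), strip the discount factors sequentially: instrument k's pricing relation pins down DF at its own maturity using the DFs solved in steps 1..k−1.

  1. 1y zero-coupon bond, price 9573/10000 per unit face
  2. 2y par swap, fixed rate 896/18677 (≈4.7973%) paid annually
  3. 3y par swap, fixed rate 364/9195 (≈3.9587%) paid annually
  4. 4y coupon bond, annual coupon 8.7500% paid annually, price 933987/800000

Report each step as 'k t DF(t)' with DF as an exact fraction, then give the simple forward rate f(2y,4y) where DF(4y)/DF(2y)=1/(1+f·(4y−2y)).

1 1 9573/10000
2 2 569/625
3 3 2227/2500
4 4 2129/2500
f(2y,4y) = ((569/625)/(2129/2500) − 1)/(2) = 147/4258 ≈ 3.4523%

step 1 [1y] zero: DF = P = 9573/10000 ≈ 0.957300
step 2 [2y] swap r/1=896/18677: DF=(1 − 896/18677·(0.957300))/(1+896/18677) = 569/625 ≈ 0.910400
step 3 [3y] swap r/1=364/9195: DF=(1 − 364/9195·(0.957300+0.910400))/(1+364/9195) = 2227/2500 ≈ 0.890800
step 4 [4y] bond c/1=7/80: DF=(933987/800000 − 7/80·(0.957300+0.910400+0.890800))/(1+7/80) = 2129/2500 ≈ 0.851600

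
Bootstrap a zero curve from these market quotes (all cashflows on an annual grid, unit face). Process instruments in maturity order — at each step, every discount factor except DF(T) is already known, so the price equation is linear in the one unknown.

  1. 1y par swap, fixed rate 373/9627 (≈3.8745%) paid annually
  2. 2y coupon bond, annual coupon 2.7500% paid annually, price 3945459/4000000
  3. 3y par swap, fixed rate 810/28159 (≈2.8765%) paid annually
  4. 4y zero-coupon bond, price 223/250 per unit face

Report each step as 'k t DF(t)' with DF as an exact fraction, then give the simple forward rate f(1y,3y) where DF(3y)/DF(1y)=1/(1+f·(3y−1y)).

step 1 [1y] swap r/1=373/9627: DF=(1 − 373/9627·(0))/(1+373/9627) = 9627/10000 ≈ 0.962700
step 2 [2y] bond c/1=11/400: DF=(3945459/4000000 − 11/400·(0.962700))/(1+11/400) = 4671/5000 ≈ 0.934200
step 3 [3y] swap r/1=810/28159: DF=(1 − 810/28159·(0.962700+0.934200))/(1+810/28159) = 919/1000 ≈ 0.919000
step 4 [4y] zero: DF = P = 223/250 ≈ 0.892000

1 1 9627/10000
2 2 4671/5000
3 3 919/1000
4 4 223/250
f(1y,3y) = ((9627/10000)/(919/1000) − 1)/(2) = 437/18380 ≈ 2.3776%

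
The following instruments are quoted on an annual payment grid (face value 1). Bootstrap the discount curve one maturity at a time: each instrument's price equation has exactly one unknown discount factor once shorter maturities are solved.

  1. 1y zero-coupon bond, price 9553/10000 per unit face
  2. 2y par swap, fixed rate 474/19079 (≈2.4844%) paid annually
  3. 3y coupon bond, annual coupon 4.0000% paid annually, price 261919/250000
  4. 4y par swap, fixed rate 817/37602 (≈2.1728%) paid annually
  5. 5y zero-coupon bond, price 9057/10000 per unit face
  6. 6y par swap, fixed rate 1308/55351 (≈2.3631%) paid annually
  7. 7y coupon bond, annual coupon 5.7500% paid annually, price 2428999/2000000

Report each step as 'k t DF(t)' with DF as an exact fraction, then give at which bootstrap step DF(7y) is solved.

step 1 [1y] zero: DF = P = 9553/10000 ≈ 0.955300
step 2 [2y] swap r/1=474/19079: DF=(1 − 474/19079·(0.955300))/(1+474/19079) = 4763/5000 ≈ 0.952600
step 3 [3y] bond c/1=1/25: DF=(261919/250000 − 1/25·(0.955300+0.952600))/(1+1/25) = 467/500 ≈ 0.934000
step 4 [4y] swap r/1=817/37602: DF=(1 − 817/37602·(0.955300+0.952600+0.934000))/(1+817/37602) = 9183/10000 ≈ 0.918300
step 5 [5y] zero: DF = P = 9057/10000 ≈ 0.905700
step 6 [6y] swap r/1=1308/55351: DF=(1 − 1308/55351·(0.955300+0.952600+0.934000+0.918300+0.905700))/(1+1308/55351) = 2173/2500 ≈ 0.869200
step 7 [7y] bond c/1=23/400: DF=(2428999/2000000 − 23/400·(0.955300+0.952600+0.934000+0.918300+0.905700+0.869200))/(1+23/400) = 339/400 ≈ 0.847500

1 1 9553/10000
2 2 4763/5000
3 3 467/500
4 4 9183/10000
5 5 9057/10000
6 6 2173/2500
7 7 339/400
DF(7y) is solved at step 7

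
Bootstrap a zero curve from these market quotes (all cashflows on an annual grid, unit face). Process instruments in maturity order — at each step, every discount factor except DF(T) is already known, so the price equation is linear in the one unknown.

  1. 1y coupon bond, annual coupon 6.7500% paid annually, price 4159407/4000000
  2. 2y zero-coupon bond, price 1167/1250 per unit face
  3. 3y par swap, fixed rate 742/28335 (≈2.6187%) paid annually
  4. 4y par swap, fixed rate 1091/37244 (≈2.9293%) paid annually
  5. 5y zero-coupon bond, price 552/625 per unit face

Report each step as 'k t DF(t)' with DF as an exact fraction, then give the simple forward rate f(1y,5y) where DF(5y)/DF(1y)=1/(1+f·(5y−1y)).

step 1 [1y] bond c/1=27/400: DF=(4159407/4000000 − 27/400·(0))/(1+27/400) = 9741/10000 ≈ 0.974100
step 2 [2y] zero: DF = P = 1167/1250 ≈ 0.933600
step 3 [3y] swap r/1=742/28335: DF=(1 − 742/28335·(0.974100+0.933600))/(1+742/28335) = 4629/5000 ≈ 0.925800
step 4 [4y] swap r/1=1091/37244: DF=(1 − 1091/37244·(0.974100+0.933600+0.925800))/(1+1091/37244) = 8909/10000 ≈ 0.890900
step 5 [5y] zero: DF = P = 552/625 ≈ 0.883200

1 1 9741/10000
2 2 1167/1250
3 3 4629/5000
4 4 8909/10000
5 5 552/625
f(1y,5y) = ((9741/10000)/(552/625) − 1)/(4) = 303/11776 ≈ 2.5730%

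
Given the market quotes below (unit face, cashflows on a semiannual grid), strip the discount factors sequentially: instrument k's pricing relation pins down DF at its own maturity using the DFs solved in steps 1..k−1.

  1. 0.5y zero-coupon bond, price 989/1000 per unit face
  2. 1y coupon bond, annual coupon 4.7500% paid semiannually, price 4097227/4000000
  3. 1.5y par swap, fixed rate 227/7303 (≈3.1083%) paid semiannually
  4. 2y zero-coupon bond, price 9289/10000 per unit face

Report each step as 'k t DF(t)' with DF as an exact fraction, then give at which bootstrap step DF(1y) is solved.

1 1/2 989/1000
2 1 611/625
3 3/2 4773/5000
4 2 9289/10000
DF(1y) is solved at step 2

step 1 [0.5y] zero: DF = P = 989/1000 ≈ 0.989000
step 2 [1y] bond c/2=19/800: DF=(4097227/4000000 − 19/800·(0.989000))/(1+19/800) = 611/625 ≈ 0.977600
step 3 [1.5y] swap r/2=227/14606: DF=(1 − 227/14606·(0.989000+0.977600))/(1+227/14606) = 4773/5000 ≈ 0.954600
step 4 [2y] zero: DF = P = 9289/10000 ≈ 0.928900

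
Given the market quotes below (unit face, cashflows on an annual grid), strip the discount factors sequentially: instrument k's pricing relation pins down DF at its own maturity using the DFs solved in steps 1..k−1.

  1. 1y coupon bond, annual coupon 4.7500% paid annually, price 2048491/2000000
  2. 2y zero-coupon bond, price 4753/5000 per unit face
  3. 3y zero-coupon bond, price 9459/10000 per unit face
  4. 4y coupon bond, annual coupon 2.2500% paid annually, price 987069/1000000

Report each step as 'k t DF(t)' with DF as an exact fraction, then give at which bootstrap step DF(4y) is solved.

step 1 [1y] bond c/1=19/400: DF=(2048491/2000000 − 19/400·(0))/(1+19/400) = 4889/5000 ≈ 0.977800
step 2 [2y] zero: DF = P = 4753/5000 ≈ 0.950600
step 3 [3y] zero: DF = P = 9459/10000 ≈ 0.945900
step 4 [4y] bond c/1=9/400: DF=(987069/1000000 − 9/400·(0.977800+0.950600+0.945900))/(1+9/400) = 9021/10000 ≈ 0.902100

1 1 4889/5000
2 2 4753/5000
3 3 9459/10000
4 4 9021/10000
DF(4y) is solved at step 4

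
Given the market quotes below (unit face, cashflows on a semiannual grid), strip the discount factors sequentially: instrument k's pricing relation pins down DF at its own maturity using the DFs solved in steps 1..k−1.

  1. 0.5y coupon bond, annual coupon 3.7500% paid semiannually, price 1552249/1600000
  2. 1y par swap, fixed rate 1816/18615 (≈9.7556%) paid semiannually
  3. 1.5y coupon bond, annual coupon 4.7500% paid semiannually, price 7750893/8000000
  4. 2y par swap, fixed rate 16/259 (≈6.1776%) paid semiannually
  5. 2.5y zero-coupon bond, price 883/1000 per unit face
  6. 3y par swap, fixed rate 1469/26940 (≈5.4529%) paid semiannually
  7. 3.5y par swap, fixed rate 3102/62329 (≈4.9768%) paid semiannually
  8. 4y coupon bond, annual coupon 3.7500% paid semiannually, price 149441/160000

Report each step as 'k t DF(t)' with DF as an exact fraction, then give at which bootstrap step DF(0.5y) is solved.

step 1 [0.5y] bond c/2=3/160: DF=(1552249/1600000 − 3/160·(0))/(1+3/160) = 9523/10000 ≈ 0.952300
step 2 [1y] swap r/2=908/18615: DF=(1 − 908/18615·(0.952300))/(1+908/18615) = 2273/2500 ≈ 0.909200
step 3 [1.5y] bond c/2=19/800: DF=(7750893/8000000 − 19/800·(0.952300+0.909200))/(1+19/800) = 1129/1250 ≈ 0.903200
step 4 [2y] swap r/2=8/259: DF=(1 − 8/259·(0.952300+0.909200+0.903200))/(1+8/259) = 1109/1250 ≈ 0.887200
step 5 [2.5y] zero: DF = P = 883/1000 ≈ 0.883000
step 6 [3y] swap r/2=1469/53880: DF=(1 − 1469/53880·(0.952300+0.909200+0.903200+0.887200+0.883000))/(1+1469/53880) = 8531/10000 ≈ 0.853100
step 7 [3.5y] swap r/2=1551/62329: DF=(1 − 1551/62329·(0.952300+0.909200+0.903200+0.887200+0.883000+0.853100))/(1+1551/62329) = 8449/10000 ≈ 0.844900
step 8 [4y] bond c/2=3/160: DF=(149441/160000 − 3/160·(0.952300+0.909200+0.903200+0.887200+0.883000+0.853100+0.844900))/(1+3/160) = 8021/10000 ≈ 0.802100

1 1/2 9523/10000
2 1 2273/2500
3 3/2 1129/1250
4 2 1109/1250
5 5/2 883/1000
6 3 8531/10000
7 7/2 8449/10000
8 4 8021/10000
DF(0.5y) is solved at step 1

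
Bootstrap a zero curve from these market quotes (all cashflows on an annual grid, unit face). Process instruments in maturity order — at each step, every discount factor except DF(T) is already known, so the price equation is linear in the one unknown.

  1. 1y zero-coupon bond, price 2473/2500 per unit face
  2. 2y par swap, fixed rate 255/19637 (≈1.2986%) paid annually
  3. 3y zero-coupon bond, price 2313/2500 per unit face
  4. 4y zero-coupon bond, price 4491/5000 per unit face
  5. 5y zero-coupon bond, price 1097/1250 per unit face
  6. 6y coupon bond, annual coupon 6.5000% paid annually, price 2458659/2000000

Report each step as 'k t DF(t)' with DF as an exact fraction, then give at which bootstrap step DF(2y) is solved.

step 1 [1y] zero: DF = P = 2473/2500 ≈ 0.989200
step 2 [2y] swap r/1=255/19637: DF=(1 − 255/19637·(0.989200))/(1+255/19637) = 1949/2000 ≈ 0.974500
step 3 [3y] zero: DF = P = 2313/2500 ≈ 0.925200
step 4 [4y] zero: DF = P = 4491/5000 ≈ 0.898200
step 5 [5y] zero: DF = P = 1097/1250 ≈ 0.877600
step 6 [6y] bond c/1=13/200: DF=(2458659/2000000 − 13/200·(0.989200+0.974500+0.925200+0.898200+0.877600))/(1+13/200) = 1087/1250 ≈ 0.869600

1 1 2473/2500
2 2 1949/2000
3 3 2313/2500
4 4 4491/5000
5 5 1097/1250
6 6 1087/1250
DF(2y) is solved at step 2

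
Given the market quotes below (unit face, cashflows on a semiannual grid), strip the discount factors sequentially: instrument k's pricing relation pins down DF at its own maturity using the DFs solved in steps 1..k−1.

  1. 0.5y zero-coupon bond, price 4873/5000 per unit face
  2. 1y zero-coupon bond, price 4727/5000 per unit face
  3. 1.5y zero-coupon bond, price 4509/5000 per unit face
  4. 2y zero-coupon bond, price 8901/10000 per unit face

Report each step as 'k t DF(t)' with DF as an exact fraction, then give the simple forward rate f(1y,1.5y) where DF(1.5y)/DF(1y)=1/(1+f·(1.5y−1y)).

1 1/2 4873/5000
2 1 4727/5000
3 3/2 4509/5000
4 2 8901/10000
f(1y,1.5y) = ((4727/5000)/(4509/5000) − 1)/(1/2) = 436/4509 ≈ 9.6695%

step 1 [0.5y] zero: DF = P = 4873/5000 ≈ 0.974600
step 2 [1y] zero: DF = P = 4727/5000 ≈ 0.945400
step 3 [1.5y] zero: DF = P = 4509/5000 ≈ 0.901800
step 4 [2y] zero: DF = P = 8901/10000 ≈ 0.890100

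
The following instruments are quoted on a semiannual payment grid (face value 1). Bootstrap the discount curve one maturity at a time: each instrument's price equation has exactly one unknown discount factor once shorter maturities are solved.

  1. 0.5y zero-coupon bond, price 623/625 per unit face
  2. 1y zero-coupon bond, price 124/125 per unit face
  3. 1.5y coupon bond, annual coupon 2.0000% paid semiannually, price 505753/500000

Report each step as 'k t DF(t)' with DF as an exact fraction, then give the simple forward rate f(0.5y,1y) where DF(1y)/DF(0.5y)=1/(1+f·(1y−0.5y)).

step 1 [0.5y] zero: DF = P = 623/625 ≈ 0.996800
step 2 [1y] zero: DF = P = 124/125 ≈ 0.992000
step 3 [1.5y] bond c/2=1/100: DF=(505753/500000 − 1/100·(0.996800+0.992000))/(1+1/100) = 4909/5000 ≈ 0.981800

1 1/2 623/625
2 1 124/125
3 3/2 4909/5000
f(0.5y,1y) = ((623/625)/(124/125) − 1)/(1/2) = 3/310 ≈ 0.9677%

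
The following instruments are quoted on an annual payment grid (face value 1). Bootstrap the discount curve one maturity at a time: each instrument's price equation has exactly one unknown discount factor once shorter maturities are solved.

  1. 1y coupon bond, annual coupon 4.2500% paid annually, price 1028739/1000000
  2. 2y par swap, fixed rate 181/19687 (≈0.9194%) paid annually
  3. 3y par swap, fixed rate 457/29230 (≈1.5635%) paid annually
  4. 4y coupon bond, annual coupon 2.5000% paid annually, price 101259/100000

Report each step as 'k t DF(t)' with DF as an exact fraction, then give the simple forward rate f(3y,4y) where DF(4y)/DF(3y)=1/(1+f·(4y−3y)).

1 1 2467/2500
2 2 9819/10000
3 3 9543/10000
4 4 4583/5000
f(3y,4y) = ((9543/10000)/(4583/5000) − 1)/(1) = 377/9166 ≈ 4.1130%

step 1 [1y] bond c/1=17/400: DF=(1028739/1000000 − 17/400·(0))/(1+17/400) = 2467/2500 ≈ 0.986800
step 2 [2y] swap r/1=181/19687: DF=(1 − 181/19687·(0.986800))/(1+181/19687) = 9819/10000 ≈ 0.981900
step 3 [3y] swap r/1=457/29230: DF=(1 − 457/29230·(0.986800+0.981900))/(1+457/29230) = 9543/10000 ≈ 0.954300
step 4 [4y] bond c/1=1/40: DF=(101259/100000 − 1/40·(0.986800+0.981900+0.954300))/(1+1/40) = 4583/5000 ≈ 0.916600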